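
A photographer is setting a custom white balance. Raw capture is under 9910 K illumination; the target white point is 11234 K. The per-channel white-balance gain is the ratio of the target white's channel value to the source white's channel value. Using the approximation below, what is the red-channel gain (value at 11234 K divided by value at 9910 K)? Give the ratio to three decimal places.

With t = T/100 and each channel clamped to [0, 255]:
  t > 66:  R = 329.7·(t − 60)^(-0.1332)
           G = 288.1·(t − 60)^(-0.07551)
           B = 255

At 9910 K (t = 99.1):
  R = 329.7·(99.1 − 60)^(-0.1332) = 329.7·39.1^(-0.1332) = 329.7·0.61365 = 202.321.
At 11234 K (t = 112.34):
  R = 329.7·(112.34 − 60)^(-0.1332) = 329.7·52.34^(-0.1332) = 329.7·0.59027 = 194.612.
Gain = 194.612 / 202.321 = 0.9619 → 0.962.

0.962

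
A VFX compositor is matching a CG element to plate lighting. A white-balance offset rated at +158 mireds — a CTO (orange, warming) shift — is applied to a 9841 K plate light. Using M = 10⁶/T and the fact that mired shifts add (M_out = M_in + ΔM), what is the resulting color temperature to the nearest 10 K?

M_in = 10⁶/9841 = 101.62 mireds.
M_out = 101.62 + (+158) = 259.62 mireds.
T_out = 10⁶/259.62 = 3851.8 K → 3850 K.

3850 K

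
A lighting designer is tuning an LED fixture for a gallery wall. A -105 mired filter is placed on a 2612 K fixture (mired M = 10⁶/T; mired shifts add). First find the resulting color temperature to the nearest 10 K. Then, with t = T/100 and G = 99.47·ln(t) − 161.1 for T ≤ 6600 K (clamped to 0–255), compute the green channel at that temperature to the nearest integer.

195

M_in = 10⁶/2612 = 382.85; M_out = 382.85 + (-105) = 277.85.
T_out = 10⁶/277.85 = 3599.1 K → 3600 K; t = 36.
G = 99.47·ln 36 − 161.1 = 99.47·3.5835 − 161.1 = 195.353.
Rounded: 195.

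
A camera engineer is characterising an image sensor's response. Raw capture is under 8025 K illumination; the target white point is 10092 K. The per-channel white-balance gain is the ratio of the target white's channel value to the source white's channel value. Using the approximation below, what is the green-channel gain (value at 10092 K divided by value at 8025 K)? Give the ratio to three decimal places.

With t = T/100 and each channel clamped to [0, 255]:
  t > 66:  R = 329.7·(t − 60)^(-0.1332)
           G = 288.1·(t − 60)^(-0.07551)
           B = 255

At 8025 K (t = 80.25):
  G = 288.1·(80.25 − 60)^(-0.07551) = 288.1·20.25^(-0.07551) = 288.1·0.79680 = 229.559.
At 10092 K (t = 100.92):
  G = 288.1·(100.92 − 60)^(-0.07551) = 288.1·40.92^(-0.07551) = 288.1·0.75558 = 217.684.
Gain = 217.684 / 229.559 = 0.9483 → 0.948.

0.948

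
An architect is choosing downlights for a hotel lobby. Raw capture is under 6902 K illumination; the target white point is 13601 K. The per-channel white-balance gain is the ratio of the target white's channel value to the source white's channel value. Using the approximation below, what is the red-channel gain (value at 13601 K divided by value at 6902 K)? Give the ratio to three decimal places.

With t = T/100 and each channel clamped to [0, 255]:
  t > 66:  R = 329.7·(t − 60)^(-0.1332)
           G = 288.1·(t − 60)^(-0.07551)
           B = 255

0.753

At 6902 K (t = 69.02):
  R = 329.7·(69.02 − 60)^(-0.1332) = 329.7·9.02^(-0.1332) = 329.7·0.74605 = 245.972.
At 13601 K (t = 136.01):
  R = 329.7·(136.01 − 60)^(-0.1332) = 329.7·76.01^(-0.1332) = 329.7·0.56165 = 185.177.
Gain = 185.177 / 245.972 = 0.7528 → 0.753.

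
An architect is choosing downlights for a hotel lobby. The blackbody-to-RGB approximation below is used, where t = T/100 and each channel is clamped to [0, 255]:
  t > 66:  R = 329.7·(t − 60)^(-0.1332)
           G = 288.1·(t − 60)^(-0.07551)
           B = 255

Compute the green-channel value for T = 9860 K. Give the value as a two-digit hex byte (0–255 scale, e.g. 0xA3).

t = 9860/100 = 98.6; the t > 66 branch applies.
G = 288.1·(98.6 − 60)^(-0.07551) = 288.1·38.6^(-0.07551) = 288.1·0.75892 = 218.645.
Rounded: 219; in hex, 0xDB.

0xDB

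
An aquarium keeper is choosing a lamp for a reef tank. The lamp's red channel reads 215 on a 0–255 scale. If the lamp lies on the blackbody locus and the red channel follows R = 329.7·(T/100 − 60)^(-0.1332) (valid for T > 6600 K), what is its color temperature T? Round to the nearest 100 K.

8500 K

(t − 60)^(-0.1332) = 215/329.7 = 0.65211.
t − 60 = 0.65211^(1/-0.1332) = 0.65211^(-7.508) = 24.774, so t = 84.774.
T = 100·t = 8477 K → 8500 K to the nearest 100 K.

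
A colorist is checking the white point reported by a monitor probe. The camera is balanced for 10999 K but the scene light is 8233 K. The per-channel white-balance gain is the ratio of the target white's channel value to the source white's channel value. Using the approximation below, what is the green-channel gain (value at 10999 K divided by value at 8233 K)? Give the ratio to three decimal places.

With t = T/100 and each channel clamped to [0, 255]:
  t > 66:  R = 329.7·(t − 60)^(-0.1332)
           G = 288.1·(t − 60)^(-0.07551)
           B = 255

0.941

At 8233 K (t = 82.33):
  G = 288.1·(82.33 − 60)^(-0.07551) = 288.1·22.33^(-0.07551) = 288.1·0.79094 = 227.871.
At 10999 K (t = 109.99):
  G = 288.1·(109.99 − 60)^(-0.07551) = 288.1·49.99^(-0.07551) = 288.1·0.74425 = 214.418.
Gain = 214.418 / 227.871 = 0.9410 → 0.941.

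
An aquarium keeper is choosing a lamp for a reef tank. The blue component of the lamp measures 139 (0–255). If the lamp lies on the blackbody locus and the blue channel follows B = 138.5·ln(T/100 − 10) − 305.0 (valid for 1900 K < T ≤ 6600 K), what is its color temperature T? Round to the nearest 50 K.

3450 K

ln(t − 10) = (139 + 305.0) / 138.5 = 3.2058.
t − 10 = e^3.2058 = 24.675, so t = 34.675.
T = 100·t = 3467 K → 3450 K to the nearest 50 K.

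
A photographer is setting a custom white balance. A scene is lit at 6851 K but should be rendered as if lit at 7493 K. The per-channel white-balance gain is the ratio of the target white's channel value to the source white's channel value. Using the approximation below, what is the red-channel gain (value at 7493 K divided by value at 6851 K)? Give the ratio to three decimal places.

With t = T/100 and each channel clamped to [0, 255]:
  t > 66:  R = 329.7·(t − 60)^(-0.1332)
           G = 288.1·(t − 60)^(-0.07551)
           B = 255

At 6851 K (t = 68.51):
  R = 329.7·(68.51 − 60)^(-0.1332) = 329.7·8.51^(-0.1332) = 329.7·0.75185 = 247.886.
At 7493 K (t = 74.93):
  R = 329.7·(74.93 − 60)^(-0.1332) = 329.7·14.93^(-0.1332) = 329.7·0.69761 = 230.003.
Gain = 230.003 / 247.886 = 0.9279 → 0.928.

0.928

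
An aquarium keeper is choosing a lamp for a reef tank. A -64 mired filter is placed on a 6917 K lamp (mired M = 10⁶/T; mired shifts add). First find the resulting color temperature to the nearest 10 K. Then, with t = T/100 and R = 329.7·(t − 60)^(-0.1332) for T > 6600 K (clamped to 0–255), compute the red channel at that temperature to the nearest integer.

189

M_in = 10⁶/6917 = 144.57; M_out = 144.57 + (-64) = 80.57.
T_out = 10⁶/80.57 = 12411.4 K → 12410 K; t = 124.1.
R = 329.7·(124.1 − 60)^(-0.1332) = 329.7·64.1^(-0.1332) = 329.7·0.57455 = 189.429.
Rounded: 189.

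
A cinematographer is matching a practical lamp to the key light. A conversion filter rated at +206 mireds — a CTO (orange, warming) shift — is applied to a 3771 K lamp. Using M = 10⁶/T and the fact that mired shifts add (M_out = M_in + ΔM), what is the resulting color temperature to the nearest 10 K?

M_in = 10⁶/3771 = 265.18 mireds.
M_out = 265.18 + (+206) = 471.18 mireds.
T_out = 10⁶/471.18 = 2122.3 K → 2120 K.

2120 K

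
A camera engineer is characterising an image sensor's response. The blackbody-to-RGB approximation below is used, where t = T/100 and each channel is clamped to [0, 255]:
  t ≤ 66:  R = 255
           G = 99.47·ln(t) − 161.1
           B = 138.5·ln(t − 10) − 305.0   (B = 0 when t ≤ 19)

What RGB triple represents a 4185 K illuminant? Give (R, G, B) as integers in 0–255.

t = 4185/100 = 41.85; the t ≤ 66 branch applies.
R = 255 by definition for t ≤ 66.
G = 99.47·ln 41.85 − 161.1 = 99.47·3.7341 − 161.1 = 210.330.
B = 138.5·ln(41.85 − 10) − 305.0 = 138.5·ln 31.85 − 305.0 = 138.5·3.4610 − 305.0 = 174.354.
Rounded: (255, 210, 174).

(255, 210, 174)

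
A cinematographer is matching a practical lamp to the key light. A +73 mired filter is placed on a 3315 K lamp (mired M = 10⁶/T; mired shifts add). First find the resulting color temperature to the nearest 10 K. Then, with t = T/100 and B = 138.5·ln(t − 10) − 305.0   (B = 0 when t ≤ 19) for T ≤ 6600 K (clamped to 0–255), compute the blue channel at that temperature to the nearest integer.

85

M_in = 10⁶/3315 = 301.66; M_out = 301.66 + (+73) = 374.66.
T_out = 10⁶/374.66 = 2669.1 K → 2670 K; t = 26.7.
B = 138.5·ln(26.7 − 10) − 305.0 = 138.5·ln 16.7 − 305.0 = 138.5·2.8154 − 305.0 = 84.934.
Rounded: 85.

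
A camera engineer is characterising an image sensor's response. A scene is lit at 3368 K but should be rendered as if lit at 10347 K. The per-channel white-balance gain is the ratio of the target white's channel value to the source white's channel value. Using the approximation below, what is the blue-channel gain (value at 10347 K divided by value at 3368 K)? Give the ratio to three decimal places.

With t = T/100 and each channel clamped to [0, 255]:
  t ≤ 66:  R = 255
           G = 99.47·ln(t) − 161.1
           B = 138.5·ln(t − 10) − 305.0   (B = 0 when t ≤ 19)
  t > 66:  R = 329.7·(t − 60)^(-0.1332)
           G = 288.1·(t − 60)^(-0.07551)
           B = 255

1.913

At 3368 K (t = 33.68):
  B = 138.5·ln(33.68 − 10) − 305.0 = 138.5·ln 23.68 − 305.0 = 138.5·3.1646 − 305.0 = 133.301.
At 10347 K (t = 103.47):
  B = 255 by definition for t > 66.
Gain = 255.000 / 133.301 = 1.9130 → 1.913.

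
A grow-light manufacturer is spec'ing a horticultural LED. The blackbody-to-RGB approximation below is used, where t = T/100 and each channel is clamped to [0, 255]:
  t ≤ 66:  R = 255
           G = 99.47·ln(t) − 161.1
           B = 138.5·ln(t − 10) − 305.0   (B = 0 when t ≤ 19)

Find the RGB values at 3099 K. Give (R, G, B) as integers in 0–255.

(255, 180, 117)

t = 3099/100 = 30.99; the t ≤ 66 branch applies.
R = 255 by definition for t ≤ 66.
G = 99.47·ln 30.99 − 161.1 = 99.47·3.4337 − 161.1 = 180.447.
B = 138.5·ln(30.99 − 10) − 305.0 = 138.5·ln 20.99 − 305.0 = 138.5·3.0440 − 305.0 = 116.600.
Rounded: (255, 180, 117).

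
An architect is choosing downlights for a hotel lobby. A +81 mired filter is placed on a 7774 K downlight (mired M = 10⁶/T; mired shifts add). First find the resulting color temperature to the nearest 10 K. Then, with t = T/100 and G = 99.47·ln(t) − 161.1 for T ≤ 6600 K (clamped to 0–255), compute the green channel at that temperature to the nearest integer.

M_in = 10⁶/7774 = 128.63; M_out = 128.63 + (+81) = 209.63.
T_out = 10⁶/209.63 = 4770.2 K → 4770 K; t = 47.7.
G = 99.47·ln 47.7 − 161.1 = 99.47·3.8649 − 161.1 = 223.345.
Rounded: 223.

223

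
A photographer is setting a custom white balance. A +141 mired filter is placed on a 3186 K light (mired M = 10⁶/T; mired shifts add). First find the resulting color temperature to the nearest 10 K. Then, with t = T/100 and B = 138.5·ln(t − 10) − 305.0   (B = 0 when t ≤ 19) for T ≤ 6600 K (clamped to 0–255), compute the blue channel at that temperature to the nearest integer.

M_in = 10⁶/3186 = 313.87; M_out = 313.87 + (+141) = 454.87.
T_out = 10⁶/454.87 = 2198.4 K → 2200 K; t = 22.
B = 138.5·ln(22 − 10) − 305.0 = 138.5·ln 12 − 305.0 = 138.5·2.4849 − 305.0 = 39.160.
Rounded: 39.

39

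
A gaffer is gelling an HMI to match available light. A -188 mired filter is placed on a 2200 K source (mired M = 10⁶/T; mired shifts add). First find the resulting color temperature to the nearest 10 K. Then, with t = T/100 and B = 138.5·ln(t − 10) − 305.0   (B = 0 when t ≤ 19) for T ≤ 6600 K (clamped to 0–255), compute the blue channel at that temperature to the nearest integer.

154

M_in = 10⁶/2200 = 454.55; M_out = 454.55 + (-188) = 266.55.
T_out = 10⁶/266.55 = 3751.7 K → 3750 K; t = 37.5.
B = 138.5·ln(37.5 − 10) − 305.0 = 138.5·ln 27.5 − 305.0 = 138.5·3.3142 − 305.0 = 154.015.
Rounded: 154.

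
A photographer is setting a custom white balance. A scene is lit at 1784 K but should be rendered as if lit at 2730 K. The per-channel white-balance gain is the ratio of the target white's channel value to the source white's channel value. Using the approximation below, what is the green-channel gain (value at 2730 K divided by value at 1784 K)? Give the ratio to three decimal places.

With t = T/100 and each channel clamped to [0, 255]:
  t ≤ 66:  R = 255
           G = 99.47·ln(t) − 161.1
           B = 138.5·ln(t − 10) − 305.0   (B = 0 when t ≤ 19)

1.337

At 1784 K (t = 17.84):
  G = 99.47·ln 17.84 − 161.1 = 99.47·2.8814 − 161.1 = 125.517.
At 2730 K (t = 27.3):
  G = 99.47·ln 27.3 − 161.1 = 99.47·3.3069 − 161.1 = 167.836.
Gain = 167.836 / 125.517 = 1.3372 → 1.337.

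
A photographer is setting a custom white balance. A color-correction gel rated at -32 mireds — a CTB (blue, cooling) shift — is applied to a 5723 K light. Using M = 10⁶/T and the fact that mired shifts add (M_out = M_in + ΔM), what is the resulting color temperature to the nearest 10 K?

M_in = 10⁶/5723 = 174.73 mireds.
M_out = 174.73 + (-32) = 142.73 mireds.
T_out = 10⁶/142.73 = 7006.1 K → 7010 K.

7010 K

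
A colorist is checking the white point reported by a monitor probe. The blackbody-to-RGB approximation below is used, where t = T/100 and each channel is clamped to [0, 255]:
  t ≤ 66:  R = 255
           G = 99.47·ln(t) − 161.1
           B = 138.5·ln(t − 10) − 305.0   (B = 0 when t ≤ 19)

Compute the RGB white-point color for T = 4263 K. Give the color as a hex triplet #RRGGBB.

t = 4263/100 = 42.63; the t ≤ 66 branch applies.
R = 255 by definition for t ≤ 66.
G = 99.47·ln 42.63 − 161.1 = 99.47·3.7526 − 161.1 = 212.167.
B = 138.5·ln(42.63 − 10) − 305.0 = 138.5·ln 32.63 − 305.0 = 138.5·3.4852 − 305.0 = 177.705.
Rounded: (255, 212, 178).
In hex: #FFD4B2.

#FFD4B2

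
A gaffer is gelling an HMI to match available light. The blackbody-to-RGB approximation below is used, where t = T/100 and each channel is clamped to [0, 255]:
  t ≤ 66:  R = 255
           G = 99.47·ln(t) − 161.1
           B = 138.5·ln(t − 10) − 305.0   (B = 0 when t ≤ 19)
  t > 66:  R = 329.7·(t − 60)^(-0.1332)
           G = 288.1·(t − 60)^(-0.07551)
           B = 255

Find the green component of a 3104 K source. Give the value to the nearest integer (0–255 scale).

181

t = 3104/100 = 31.04; the t ≤ 66 branch applies.
G = 99.47·ln 31.04 − 161.1 = 99.47·3.4353 − 161.1 = 180.607.
Rounded: 181.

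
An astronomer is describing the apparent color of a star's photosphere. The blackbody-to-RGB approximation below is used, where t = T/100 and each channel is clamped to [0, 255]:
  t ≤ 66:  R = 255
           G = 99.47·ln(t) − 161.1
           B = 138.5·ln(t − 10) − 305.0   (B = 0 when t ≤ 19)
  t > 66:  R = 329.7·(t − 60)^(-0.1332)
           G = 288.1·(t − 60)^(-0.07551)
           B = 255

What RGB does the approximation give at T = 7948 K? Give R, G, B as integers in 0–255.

R=222, G=230, B=255

t = 7948/100 = 79.48; the t > 66 branch applies.
R = 329.7·(79.48 − 60)^(-0.1332) = 329.7·19.48^(-0.1332) = 329.7·0.67333 = 221.996.
G = 288.1·(79.48 − 60)^(-0.07551) = 288.1·19.48^(-0.07551) = 288.1·0.79914 = 230.232.
B = 255 by definition for t > 66.
Rounded: (222, 230, 255).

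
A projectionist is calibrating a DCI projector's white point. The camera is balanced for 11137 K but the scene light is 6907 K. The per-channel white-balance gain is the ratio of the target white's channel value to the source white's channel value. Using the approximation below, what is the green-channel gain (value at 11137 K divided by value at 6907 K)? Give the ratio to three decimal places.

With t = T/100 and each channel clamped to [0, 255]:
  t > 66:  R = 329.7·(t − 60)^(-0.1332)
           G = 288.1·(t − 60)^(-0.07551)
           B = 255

0.877

At 6907 K (t = 69.07):
  G = 288.1·(69.07 − 60)^(-0.07551) = 288.1·9.07^(-0.07551) = 288.1·0.84662 = 243.913.
At 11137 K (t = 111.37):
  G = 288.1·(111.37 − 60)^(-0.07551) = 288.1·51.37^(-0.07551) = 288.1·0.74272 = 213.977.
Gain = 213.977 / 243.913 = 0.8773 → 0.877.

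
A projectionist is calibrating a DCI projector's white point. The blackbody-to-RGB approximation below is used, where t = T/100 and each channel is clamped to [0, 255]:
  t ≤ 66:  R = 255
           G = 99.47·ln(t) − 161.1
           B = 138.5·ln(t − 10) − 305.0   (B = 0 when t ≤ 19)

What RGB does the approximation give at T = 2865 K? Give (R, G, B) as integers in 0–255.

t = 2865/100 = 28.65; the t ≤ 66 branch applies.
R = 255 by definition for t ≤ 66.
G = 99.47·ln 28.65 − 161.1 = 99.47·3.3552 − 161.1 = 172.637.
B = 138.5·ln(28.65 − 10) − 305.0 = 138.5·ln 18.65 − 305.0 = 138.5·2.9258 − 305.0 = 100.230.
Rounded: (255, 173, 100).

(255, 173, 100)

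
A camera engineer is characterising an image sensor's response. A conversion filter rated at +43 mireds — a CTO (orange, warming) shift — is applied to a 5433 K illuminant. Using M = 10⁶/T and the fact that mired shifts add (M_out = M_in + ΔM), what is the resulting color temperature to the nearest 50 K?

4400 K

M_in = 10⁶/5433 = 184.06 mireds.
M_out = 184.06 + (+43) = 227.06 mireds.
T_out = 10⁶/227.06 = 4404.1 K → 4400 K.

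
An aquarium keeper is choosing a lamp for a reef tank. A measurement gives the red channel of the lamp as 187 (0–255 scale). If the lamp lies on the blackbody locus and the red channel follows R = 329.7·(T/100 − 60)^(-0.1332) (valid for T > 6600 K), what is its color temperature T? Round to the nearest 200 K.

(t − 60)^(-0.1332) = 187/329.7 = 0.56718.
t − 60 = 0.56718^(1/-0.1332) = 0.56718^(-7.508) = 70.620, so t = 130.620.
T = 100·t = 13062 K → 13000 K to the nearest 200 K.

13000 K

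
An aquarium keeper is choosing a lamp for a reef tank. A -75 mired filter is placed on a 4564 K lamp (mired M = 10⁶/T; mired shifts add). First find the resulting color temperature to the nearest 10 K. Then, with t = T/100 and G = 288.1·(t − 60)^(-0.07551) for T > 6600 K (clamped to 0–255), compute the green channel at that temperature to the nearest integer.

243

M_in = 10⁶/4564 = 219.11; M_out = 219.11 + (-75) = 144.11.
T_out = 10⁶/144.11 = 6939.3 K → 6940 K; t = 69.4.
G = 288.1·(69.4 − 60)^(-0.07551) = 288.1·9.4^(-0.07551) = 288.1·0.84434 = 243.255.
Rounded: 243.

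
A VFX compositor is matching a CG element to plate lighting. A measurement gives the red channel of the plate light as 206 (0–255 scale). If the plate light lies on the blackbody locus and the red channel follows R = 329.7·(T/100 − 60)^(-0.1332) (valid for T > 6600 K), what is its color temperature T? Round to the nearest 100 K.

9400 K

(t − 60)^(-0.1332) = 206/329.7 = 0.62481.
t − 60 = 0.62481^(1/-0.1332) = 0.62481^(-7.508) = 34.152, so t = 94.152.
T = 100·t = 9415 K → 9400 K to the nearest 100 K.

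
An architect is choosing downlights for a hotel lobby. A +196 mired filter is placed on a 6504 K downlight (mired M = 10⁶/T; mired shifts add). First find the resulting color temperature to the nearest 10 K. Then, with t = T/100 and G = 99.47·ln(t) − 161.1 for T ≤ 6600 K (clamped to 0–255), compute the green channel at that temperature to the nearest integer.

172

M_in = 10⁶/6504 = 153.75; M_out = 153.75 + (+196) = 349.75.
T_out = 10⁶/349.75 = 2859.2 K → 2860 K; t = 28.6.
G = 99.47·ln 28.6 − 161.1 = 99.47·3.3534 − 161.1 = 172.463.
Rounded: 172.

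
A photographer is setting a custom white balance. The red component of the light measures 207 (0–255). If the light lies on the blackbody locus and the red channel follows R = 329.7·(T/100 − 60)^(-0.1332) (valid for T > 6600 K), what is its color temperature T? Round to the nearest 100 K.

9300 K

(t − 60)^(-0.1332) = 207/329.7 = 0.62784.
t − 60 = 0.62784^(1/-0.1332) = 0.62784^(-7.508) = 32.933, so t = 92.933.
T = 100·t = 9293 K → 9300 K to the nearest 100 K.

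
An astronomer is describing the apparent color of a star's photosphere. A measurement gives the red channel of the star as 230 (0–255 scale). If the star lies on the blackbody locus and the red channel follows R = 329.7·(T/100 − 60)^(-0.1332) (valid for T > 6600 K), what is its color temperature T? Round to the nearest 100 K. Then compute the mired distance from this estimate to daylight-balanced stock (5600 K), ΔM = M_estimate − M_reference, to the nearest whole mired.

(t − 60)^(-0.1332) = 230/329.7 = 0.69760.
t − 60 = 0.69760^(1/-0.1332) = 0.69760^(-7.508) = 14.932, so t = 74.932.
T = 100·t = 7493 K → 7500 K to the nearest 100 K.
M_estimate = 10⁶/7500 = 133.33; M_reference = 10⁶/5600 = 178.57.
ΔM = 133.33 − 178.57 = -45.24 → -45 mireds.

-45 mireds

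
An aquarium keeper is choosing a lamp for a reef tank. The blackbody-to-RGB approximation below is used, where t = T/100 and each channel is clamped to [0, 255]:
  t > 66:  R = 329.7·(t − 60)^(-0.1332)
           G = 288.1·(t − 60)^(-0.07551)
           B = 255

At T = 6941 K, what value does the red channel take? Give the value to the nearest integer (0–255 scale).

t = 6941/100 = 69.41; the t > 66 branch applies.
R = 329.7·(69.41 − 60)^(-0.1332) = 329.7·9.41^(-0.1332) = 329.7·0.74185 = 244.589.
Rounded: 245.

245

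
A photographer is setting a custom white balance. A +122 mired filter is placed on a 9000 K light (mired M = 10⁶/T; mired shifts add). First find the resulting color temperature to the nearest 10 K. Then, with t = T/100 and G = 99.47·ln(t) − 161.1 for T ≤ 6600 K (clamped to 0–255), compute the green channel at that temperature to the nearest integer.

213

M_in = 10⁶/9000 = 111.11; M_out = 111.11 + (+122) = 233.11.
T_out = 10⁶/233.11 = 4289.8 K → 4290 K; t = 42.9.
G = 99.47·ln 42.9 − 161.1 = 99.47·3.7589 − 161.1 = 212.795.
Rounded: 213.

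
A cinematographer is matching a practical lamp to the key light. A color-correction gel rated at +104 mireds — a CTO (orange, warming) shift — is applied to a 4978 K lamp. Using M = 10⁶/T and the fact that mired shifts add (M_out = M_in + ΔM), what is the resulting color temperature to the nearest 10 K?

3280 K

M_in = 10⁶/4978 = 200.88 mireds.
M_out = 200.88 + (+104) = 304.88 mireds.
T_out = 10⁶/304.88 = 3279.9 K → 3280 K.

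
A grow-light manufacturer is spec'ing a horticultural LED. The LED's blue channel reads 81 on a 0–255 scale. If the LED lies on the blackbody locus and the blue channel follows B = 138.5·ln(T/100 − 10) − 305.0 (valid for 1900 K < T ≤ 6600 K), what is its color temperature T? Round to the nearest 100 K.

ln(t − 10) = (81 + 305.0) / 138.5 = 2.7870.
t − 10 = e^2.7870 = 16.232, so t = 26.232.
T = 100·t = 2623 K → 2600 K to the nearest 100 K.

2600 K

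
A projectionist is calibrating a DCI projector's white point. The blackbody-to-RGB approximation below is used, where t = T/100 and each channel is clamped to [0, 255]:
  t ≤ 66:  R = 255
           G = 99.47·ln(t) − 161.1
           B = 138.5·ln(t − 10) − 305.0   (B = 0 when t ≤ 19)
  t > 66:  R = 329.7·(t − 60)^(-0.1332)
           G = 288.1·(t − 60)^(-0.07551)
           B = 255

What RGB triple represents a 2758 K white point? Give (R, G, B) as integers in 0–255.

t = 2758/100 = 27.58; the t ≤ 66 branch applies.
R = 255 by definition for t ≤ 66.
G = 99.47·ln 27.58 − 161.1 = 99.47·3.3171 − 161.1 = 168.851.
B = 138.5·ln(27.58 − 10) − 305.0 = 138.5·ln 17.58 − 305.0 = 138.5·2.8668 − 305.0 = 92.047.
Rounded: (255, 169, 92).

(255, 169, 92)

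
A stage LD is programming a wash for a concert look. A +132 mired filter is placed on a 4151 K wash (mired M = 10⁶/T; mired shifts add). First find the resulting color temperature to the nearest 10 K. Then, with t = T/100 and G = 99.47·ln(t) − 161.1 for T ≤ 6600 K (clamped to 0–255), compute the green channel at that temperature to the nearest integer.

166

M_in = 10⁶/4151 = 240.91; M_out = 240.91 + (+132) = 372.91.
T_out = 10⁶/372.91 = 2681.6 K → 2680 K; t = 26.8.
G = 99.47·ln 26.8 − 161.1 = 99.47·3.2884 − 161.1 = 165.997.
Rounded: 166.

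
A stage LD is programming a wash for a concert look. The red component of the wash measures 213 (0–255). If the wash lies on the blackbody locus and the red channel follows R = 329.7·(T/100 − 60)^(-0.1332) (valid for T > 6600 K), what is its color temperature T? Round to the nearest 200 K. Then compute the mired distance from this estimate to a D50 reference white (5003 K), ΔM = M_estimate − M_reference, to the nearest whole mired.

-84 mireds

(t − 60)^(-0.1332) = 213/329.7 = 0.64604.
t − 60 = 0.64604^(1/-0.1332) = 0.64604^(-7.508) = 26.575, so t = 86.575.
T = 100·t = 8657 K → 8600 K to the nearest 200 K.
M_estimate = 10⁶/8600 = 116.28; M_reference = 10⁶/5003 = 199.88.
ΔM = 116.28 − 199.88 = -83.60 → -84 mireds.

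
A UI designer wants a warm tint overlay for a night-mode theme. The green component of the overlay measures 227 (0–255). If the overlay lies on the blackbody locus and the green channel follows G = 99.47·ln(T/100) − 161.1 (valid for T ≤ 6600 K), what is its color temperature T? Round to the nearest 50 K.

ln t = (227 + 161.1) / 99.47 = 3.9017.
t = e^3.9017 = 49.485.
T = 100·t = 4949 K → 4950 K to the nearest 50 K.

4950 K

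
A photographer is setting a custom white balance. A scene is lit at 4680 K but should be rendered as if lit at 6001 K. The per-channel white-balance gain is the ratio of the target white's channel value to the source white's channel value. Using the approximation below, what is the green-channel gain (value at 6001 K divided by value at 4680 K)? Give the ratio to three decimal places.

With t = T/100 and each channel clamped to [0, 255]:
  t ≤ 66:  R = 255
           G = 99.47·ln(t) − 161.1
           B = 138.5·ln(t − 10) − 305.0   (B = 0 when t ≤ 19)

1.112

At 4680 K (t = 46.8):
  G = 99.47·ln 46.8 − 161.1 = 99.47·3.8459 − 161.1 = 221.450.
At 6001 K (t = 60.01):
  G = 99.47·ln 60.01 − 161.1 = 99.47·4.0945 − 161.1 = 246.181.
Gain = 246.181 / 221.450 = 1.1117 → 1.112.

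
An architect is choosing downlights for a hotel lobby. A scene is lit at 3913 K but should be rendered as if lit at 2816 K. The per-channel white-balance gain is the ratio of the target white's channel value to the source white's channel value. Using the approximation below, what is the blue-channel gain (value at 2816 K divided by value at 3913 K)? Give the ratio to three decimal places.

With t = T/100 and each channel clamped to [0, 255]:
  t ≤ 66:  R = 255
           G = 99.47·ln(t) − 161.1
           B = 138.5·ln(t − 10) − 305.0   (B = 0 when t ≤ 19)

0.596

At 3913 K (t = 39.13):
  B = 138.5·ln(39.13 − 10) − 305.0 = 138.5·ln 29.13 − 305.0 = 138.5·3.3718 − 305.0 = 161.990.
At 2816 K (t = 28.16):
  B = 138.5·ln(28.16 − 10) − 305.0 = 138.5·ln 18.16 − 305.0 = 138.5·2.8992 − 305.0 = 96.542.
Gain = 96.542 / 161.990 = 0.5960 → 0.596.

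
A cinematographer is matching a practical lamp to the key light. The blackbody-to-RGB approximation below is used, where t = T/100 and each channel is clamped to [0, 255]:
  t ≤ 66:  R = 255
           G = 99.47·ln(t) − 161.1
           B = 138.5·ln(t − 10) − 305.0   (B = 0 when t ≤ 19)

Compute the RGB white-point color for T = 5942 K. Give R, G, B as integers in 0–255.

t = 5942/100 = 59.42; the t ≤ 66 branch applies.
R = 255 by definition for t ≤ 66.
G = 99.47·ln 59.42 − 161.1 = 99.47·4.0846 − 161.1 = 245.198.
B = 138.5·ln(59.42 − 10) − 305.0 = 138.5·ln 49.42 − 305.0 = 138.5·3.9004 − 305.0 = 235.199.
Rounded: (255, 245, 235).

R=255, G=245, B=235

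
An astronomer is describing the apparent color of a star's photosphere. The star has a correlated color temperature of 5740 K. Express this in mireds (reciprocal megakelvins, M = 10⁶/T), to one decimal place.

174.2 mireds

M = 10⁶ / 5740 = 174.216 → 174.2 mireds.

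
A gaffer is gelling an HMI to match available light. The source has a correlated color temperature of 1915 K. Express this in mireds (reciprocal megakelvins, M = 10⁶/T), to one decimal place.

522.2 mireds

M = 10⁶ / 1915 = 522.193 → 522.2 mireds.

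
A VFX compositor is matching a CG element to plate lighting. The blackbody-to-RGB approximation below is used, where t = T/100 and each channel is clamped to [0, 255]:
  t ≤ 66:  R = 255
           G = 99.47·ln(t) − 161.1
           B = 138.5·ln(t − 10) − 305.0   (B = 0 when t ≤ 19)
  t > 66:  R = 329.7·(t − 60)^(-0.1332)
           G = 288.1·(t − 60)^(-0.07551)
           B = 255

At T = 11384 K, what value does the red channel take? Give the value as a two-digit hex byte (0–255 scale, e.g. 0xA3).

t = 11384/100 = 113.84; the t > 66 branch applies.
R = 329.7·(113.84 − 60)^(-0.1332) = 329.7·53.84^(-0.1332) = 329.7·0.58805 = 193.881.
Rounded: 194; in hex, 0xC2.

0xC2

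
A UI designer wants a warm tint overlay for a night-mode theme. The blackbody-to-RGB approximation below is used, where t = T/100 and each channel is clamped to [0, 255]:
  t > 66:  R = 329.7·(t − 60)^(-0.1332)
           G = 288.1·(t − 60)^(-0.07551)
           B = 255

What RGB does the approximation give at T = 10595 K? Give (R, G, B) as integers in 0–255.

t = 10595/100 = 105.95; the t > 66 branch applies.
R = 329.7·(105.95 − 60)^(-0.1332) = 329.7·45.95^(-0.1332) = 329.7·0.60060 = 198.017.
G = 288.1·(105.95 − 60)^(-0.07551) = 288.1·45.95^(-0.07551) = 288.1·0.74900 = 215.786.
B = 255 by definition for t > 66.
Rounded: (198, 216, 255).

(198, 216, 255)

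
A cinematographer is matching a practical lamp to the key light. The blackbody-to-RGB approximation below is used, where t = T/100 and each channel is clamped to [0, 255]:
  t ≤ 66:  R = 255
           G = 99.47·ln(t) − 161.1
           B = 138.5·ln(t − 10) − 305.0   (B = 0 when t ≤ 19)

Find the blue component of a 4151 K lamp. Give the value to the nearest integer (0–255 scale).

173

t = 4151/100 = 41.51; the t ≤ 66 branch applies.
B = 138.5·ln(41.51 − 10) − 305.0 = 138.5·ln 31.51 − 305.0 = 138.5·3.4503 − 305.0 = 172.867.
Rounded: 173.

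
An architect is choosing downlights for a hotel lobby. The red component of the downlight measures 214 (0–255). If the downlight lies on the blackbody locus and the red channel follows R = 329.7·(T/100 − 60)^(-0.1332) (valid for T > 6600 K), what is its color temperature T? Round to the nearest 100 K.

8600 K

(t − 60)^(-0.1332) = 214/329.7 = 0.64907.
t − 60 = 0.64907^(1/-0.1332) = 0.64907^(-7.508) = 25.657, so t = 85.657.
T = 100·t = 8566 K → 8600 K to the nearest 100 K.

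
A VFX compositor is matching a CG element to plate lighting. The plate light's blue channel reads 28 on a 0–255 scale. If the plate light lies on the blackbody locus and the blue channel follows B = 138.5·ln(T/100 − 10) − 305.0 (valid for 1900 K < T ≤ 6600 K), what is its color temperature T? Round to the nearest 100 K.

2100 K

ln(t − 10) = (28 + 305.0) / 138.5 = 2.4043.
t − 10 = e^2.4043 = 11.071, so t = 21.071.
T = 100·t = 2107 K → 2100 K to the nearest 100 K.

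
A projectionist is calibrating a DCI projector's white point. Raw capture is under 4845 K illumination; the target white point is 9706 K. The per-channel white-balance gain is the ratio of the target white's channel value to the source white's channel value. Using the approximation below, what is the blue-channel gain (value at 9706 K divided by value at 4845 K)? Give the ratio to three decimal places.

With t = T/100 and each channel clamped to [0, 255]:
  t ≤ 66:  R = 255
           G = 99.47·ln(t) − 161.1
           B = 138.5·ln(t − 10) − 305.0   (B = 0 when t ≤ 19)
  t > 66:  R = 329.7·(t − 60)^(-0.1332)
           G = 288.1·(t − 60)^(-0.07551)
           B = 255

1.272

At 4845 K (t = 48.45):
  B = 138.5·ln(48.45 − 10) − 305.0 = 138.5·ln 38.45 − 305.0 = 138.5·3.6494 − 305.0 = 200.436.
At 9706 K (t = 97.06):
  B = 255 by definition for t > 66.
Gain = 255.000 / 200.436 = 1.2722 → 1.272.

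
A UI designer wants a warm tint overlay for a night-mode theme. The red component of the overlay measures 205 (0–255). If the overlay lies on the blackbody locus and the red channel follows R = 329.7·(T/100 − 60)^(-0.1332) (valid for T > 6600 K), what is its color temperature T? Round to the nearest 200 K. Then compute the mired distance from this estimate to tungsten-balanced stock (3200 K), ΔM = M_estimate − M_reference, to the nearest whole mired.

(t − 60)^(-0.1332) = 205/329.7 = 0.62178.
t − 60 = 0.62178^(1/-0.1332) = 0.62178^(-7.508) = 35.423, so t = 95.423.
T = 100·t = 9542 K → 9600 K to the nearest 200 K.
M_estimate = 10⁶/9600 = 104.17; M_reference = 10⁶/3200 = 312.50.
ΔM = 104.17 − 312.50 = -208.33 → -208 mireds.

-208 mireds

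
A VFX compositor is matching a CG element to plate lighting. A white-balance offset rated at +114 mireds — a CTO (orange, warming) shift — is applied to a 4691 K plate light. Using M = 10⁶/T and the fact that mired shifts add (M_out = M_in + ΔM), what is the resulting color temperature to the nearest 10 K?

3060 K

M_in = 10⁶/4691 = 213.17 mireds.
M_out = 213.17 + (+114) = 327.17 mireds.
T_out = 10⁶/327.17 = 3056.5 K → 3060 K.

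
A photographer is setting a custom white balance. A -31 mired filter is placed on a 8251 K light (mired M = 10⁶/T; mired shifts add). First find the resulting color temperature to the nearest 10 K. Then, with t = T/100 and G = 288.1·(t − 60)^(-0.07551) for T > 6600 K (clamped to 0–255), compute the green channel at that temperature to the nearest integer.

214

M_in = 10⁶/8251 = 121.20; M_out = 121.20 + (-31) = 90.20.
T_out = 10⁶/90.20 = 11086.8 K → 11090 K; t = 110.9.
G = 288.1·(110.9 − 60)^(-0.07551) = 288.1·50.9^(-0.07551) = 288.1·0.74323 = 214.126.
Rounded: 214.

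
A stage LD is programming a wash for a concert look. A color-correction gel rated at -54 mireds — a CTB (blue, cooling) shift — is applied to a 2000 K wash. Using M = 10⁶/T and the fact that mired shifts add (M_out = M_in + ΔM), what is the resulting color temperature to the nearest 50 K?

M_in = 10⁶/2000 = 500.00 mireds.
M_out = 500.00 + (-54) = 446.00 mireds.
T_out = 10⁶/446.00 = 2242.2 K → 2250 K.

2250 K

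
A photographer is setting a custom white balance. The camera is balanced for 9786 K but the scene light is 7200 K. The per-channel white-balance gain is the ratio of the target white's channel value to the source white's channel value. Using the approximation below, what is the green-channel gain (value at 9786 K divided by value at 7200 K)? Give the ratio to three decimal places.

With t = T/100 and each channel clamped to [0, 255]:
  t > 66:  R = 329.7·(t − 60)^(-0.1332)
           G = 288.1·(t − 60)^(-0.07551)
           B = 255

At 7200 K (t = 72):
  G = 288.1·(72 − 60)^(-0.07551) = 288.1·12^(-0.07551) = 288.1·0.82892 = 238.811.
At 9786 K (t = 97.86):
  G = 288.1·(97.86 − 60)^(-0.07551) = 288.1·37.86^(-0.07551) = 288.1·0.76003 = 218.965.
Gain = 218.965 / 238.811 = 0.9169 → 0.917.

0.917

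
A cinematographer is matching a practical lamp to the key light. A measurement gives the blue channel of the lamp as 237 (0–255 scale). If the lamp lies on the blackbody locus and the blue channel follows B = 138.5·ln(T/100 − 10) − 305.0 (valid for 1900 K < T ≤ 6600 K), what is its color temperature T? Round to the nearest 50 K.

6000 K

ln(t − 10) = (237 + 305.0) / 138.5 = 3.9134.
t − 10 = e^3.9134 = 50.067, so t = 60.067.
T = 100·t = 6007 K → 6000 K to the nearest 50 K.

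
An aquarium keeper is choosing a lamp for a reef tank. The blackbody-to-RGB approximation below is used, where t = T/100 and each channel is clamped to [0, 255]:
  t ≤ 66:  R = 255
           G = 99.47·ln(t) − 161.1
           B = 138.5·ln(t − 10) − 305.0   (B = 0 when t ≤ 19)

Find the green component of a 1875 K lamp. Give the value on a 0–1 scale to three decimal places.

t = 1875/100 = 18.75; the t ≤ 66 branch applies.
G = 99.47·ln 18.75 − 161.1 = 99.47·2.9312 − 161.1 = 130.466.
On a 0–1 scale: 130.466/255 = 0.5116 → 0.512.

0.512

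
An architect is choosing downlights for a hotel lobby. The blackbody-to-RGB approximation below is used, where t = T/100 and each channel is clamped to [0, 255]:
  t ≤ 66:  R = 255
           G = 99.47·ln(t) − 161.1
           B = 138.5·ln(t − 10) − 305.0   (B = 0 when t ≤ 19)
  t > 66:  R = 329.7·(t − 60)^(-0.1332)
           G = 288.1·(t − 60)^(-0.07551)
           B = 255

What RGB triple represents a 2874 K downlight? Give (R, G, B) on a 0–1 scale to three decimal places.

t = 2874/100 = 28.74; the t ≤ 66 branch applies.
R = 255 by definition for t ≤ 66.
G = 99.47·ln 28.74 − 161.1 = 99.47·3.3583 − 161.1 = 172.949.
B = 138.5·ln(28.74 − 10) − 305.0 = 138.5·ln 18.74 − 305.0 = 138.5·2.9307 − 305.0 = 100.896.
Dividing each by 255: (1.0000, 0.6782, 0.3957) → (1.000, 0.678, 0.396).

(1.000, 0.678, 0.396)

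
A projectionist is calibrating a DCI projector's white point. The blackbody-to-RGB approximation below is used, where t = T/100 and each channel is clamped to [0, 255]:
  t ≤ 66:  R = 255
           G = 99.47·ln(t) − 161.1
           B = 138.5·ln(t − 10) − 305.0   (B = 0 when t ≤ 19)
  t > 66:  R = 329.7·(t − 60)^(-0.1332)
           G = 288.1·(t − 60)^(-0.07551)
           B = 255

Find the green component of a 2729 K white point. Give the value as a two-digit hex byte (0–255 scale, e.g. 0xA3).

t = 2729/100 = 27.29; the t ≤ 66 branch applies.
G = 99.47·ln 27.29 − 161.1 = 99.47·3.3065 − 161.1 = 167.800.
Rounded: 168; in hex, 0xA8.

0xA8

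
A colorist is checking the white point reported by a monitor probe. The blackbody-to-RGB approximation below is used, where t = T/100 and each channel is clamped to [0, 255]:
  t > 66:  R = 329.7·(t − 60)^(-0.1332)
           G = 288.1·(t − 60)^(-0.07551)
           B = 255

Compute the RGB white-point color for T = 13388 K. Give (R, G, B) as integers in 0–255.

t = 13388/100 = 133.88; the t > 66 branch applies.
R = 329.7·(133.88 − 60)^(-0.1332) = 329.7·73.88^(-0.1332) = 329.7·0.56378 = 185.879.
G = 288.1·(133.88 − 60)^(-0.07551) = 288.1·73.88^(-0.07551) = 288.1·0.72262 = 208.186.
B = 255 by definition for t > 66.
Rounded: (186, 208, 255).

(186, 208, 255)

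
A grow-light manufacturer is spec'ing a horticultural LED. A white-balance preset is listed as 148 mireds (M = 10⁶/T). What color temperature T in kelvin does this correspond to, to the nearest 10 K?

6760 K

T = 10⁶ / 148 = 6756.76 K → 6760 K.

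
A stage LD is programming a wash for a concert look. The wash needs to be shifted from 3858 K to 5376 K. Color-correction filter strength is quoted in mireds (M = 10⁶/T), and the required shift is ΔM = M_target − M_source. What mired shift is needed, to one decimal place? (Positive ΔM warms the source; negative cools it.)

-73.2 mireds

M_source = 10⁶/3858 = 259.202; M_target = 10⁶/5376 = 186.012.
ΔM = 186.012 − 259.202 = -73.190 → -73.2 mireds, a cooling shift.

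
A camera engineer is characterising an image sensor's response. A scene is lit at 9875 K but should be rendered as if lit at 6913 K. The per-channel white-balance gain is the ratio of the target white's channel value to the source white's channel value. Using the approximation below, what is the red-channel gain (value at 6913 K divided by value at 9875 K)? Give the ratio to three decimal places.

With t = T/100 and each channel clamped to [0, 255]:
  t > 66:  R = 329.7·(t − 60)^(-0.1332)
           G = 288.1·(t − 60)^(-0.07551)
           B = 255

At 9875 K (t = 98.75):
  R = 329.7·(98.75 − 60)^(-0.1332) = 329.7·38.75^(-0.1332) = 329.7·0.61439 = 202.563.
At 6913 K (t = 69.13):
  R = 329.7·(69.13 − 60)^(-0.1332) = 329.7·9.13^(-0.1332) = 329.7·0.74484 = 245.575.
Gain = 245.575 / 202.563 = 1.2123 → 1.212.

1.212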